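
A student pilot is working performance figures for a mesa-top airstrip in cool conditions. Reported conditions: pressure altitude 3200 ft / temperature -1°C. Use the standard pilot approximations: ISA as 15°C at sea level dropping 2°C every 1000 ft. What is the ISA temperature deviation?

ISA temperature at 3200 ft = 15 − 2 × (3200/1000) = 8.6°C.
Deviation = OAT − ISA = -1 − 8.6 = -9.6°C.

ISA-9.6°C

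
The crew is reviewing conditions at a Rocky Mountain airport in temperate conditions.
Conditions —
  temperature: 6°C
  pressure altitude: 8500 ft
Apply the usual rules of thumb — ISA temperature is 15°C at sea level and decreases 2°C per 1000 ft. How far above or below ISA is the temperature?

ISA+8°C

ISA temperature at 8500 ft = 15 − 2 × (8500/1000) = -2°C.
Deviation = OAT − ISA = 6 − (-2) = +8°C.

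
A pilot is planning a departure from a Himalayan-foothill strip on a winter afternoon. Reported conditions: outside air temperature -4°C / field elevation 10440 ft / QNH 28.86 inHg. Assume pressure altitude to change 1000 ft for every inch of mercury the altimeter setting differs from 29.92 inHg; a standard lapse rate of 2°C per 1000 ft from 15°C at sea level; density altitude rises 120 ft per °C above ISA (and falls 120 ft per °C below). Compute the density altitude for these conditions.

Pressure altitude = 10440 + (29.92 − 28.86) × 1000 = 10440 + (+1060) = 11500 ft.
ISA temperature at 11500 ft = 15 − 2 × (11500/1000) = -8°C.
ISA deviation = -4 − (-8) = +4°C.
Density altitude = 11500 + 120 × (4) = 11980 ft.

11980 ft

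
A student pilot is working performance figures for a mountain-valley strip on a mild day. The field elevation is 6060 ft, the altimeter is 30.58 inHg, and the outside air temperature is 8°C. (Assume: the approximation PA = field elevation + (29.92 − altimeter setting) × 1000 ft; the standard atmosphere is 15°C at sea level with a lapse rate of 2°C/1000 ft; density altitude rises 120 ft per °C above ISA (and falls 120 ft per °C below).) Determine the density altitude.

Pressure altitude = 6060 + (29.92 − 30.58) × 1000 = 6060 + (-660) = 5400 ft.
ISA temperature at 5400 ft = 15 − 2 × (5400/1000) = 4.2°C.
ISA deviation = 8 − 4.2 = +3.8°C.
Density altitude = 5400 + 120 × (3.8) = 5856 ft.

5856 ft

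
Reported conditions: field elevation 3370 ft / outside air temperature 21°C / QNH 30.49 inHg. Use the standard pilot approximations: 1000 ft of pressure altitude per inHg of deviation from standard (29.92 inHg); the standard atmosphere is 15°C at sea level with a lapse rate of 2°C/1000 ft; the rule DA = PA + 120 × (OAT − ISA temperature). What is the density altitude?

Pressure altitude = 3370 + (29.92 − 30.49) × 1000 = 3370 + (-570) = 2800 ft.
ISA temperature at 2800 ft = 15 − 2 × (2800/1000) = 9.4°C.
ISA deviation = 21 − 9.4 = +11.6°C.
Density altitude = 2800 + 120 × (11.6) = 4192 ft.

4192 ft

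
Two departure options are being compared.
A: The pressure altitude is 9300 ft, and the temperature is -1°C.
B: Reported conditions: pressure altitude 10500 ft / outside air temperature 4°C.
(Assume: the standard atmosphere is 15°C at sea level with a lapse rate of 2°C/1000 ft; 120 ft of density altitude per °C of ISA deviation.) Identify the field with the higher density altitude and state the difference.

A: ISA temp = -3.6°C, deviation +2.6°C, DA = 9300 + 120 × 2.6 = 9612 ft.
B: ISA temp = -6°C, deviation +10°C, DA = 10500 + 120 × 10 = 11700 ft.
B is higher by 11700 − 9612 = 2088 ft.

B by 2088 ft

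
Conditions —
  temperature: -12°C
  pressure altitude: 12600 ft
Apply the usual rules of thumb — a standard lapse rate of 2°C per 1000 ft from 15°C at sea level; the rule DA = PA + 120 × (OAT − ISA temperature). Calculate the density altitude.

ISA temperature at 12600 ft = 15 − 2 × (12600/1000) = -10.2°C.
ISA deviation = -12 − (-10.2) = -1.8°C.
Density altitude = 12600 + 120 × (-1.8) = 12600 + (-216) = 12384 ft.

12384 ft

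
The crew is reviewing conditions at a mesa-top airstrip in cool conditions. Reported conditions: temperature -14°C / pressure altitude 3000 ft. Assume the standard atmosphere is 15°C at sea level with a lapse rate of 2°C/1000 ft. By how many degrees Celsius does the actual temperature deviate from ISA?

ISA-23°C

ISA temperature at 3000 ft = 15 − 2 × (3000/1000) = 9°C.
Deviation = OAT − ISA = -14 − 9 = -23°C.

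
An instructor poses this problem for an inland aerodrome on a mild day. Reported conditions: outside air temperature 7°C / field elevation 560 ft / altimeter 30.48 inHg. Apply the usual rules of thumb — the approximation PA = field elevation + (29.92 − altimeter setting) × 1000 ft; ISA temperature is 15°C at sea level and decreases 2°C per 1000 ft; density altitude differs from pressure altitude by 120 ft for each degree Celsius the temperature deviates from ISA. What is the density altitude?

Pressure altitude = 560 + (29.92 − 30.48) × 1000 = 560 + (-560) = 0 ft.
ISA temperature at 0 ft = 15 − 2 × (0/1000) = 15°C.
ISA deviation = 7 − 15 = -8°C.
Density altitude = 0 + 120 × (-8) = -960 ft.

-960 ft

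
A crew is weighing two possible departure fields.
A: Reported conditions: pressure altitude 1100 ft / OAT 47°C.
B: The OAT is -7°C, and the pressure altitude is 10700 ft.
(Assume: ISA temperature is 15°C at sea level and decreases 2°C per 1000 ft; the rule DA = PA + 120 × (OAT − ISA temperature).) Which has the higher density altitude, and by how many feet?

A: ISA temp = 12.8°C, deviation +34.2°C, DA = 1100 + 120 × 34.2 = 5204 ft.
B: ISA temp = -6.4°C, deviation -0.6°C, DA = 10700 + 120 × (-0.6) = 10628 ft.
B is higher by 10628 − 5204 = 5424 ft.

B by 5424 ft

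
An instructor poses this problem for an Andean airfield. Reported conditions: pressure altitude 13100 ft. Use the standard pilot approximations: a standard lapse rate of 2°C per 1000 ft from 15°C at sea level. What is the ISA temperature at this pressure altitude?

ISA temperature = 15 − 2 × (13100/1000) = 15 − 26.2 = -11.2°C.

-11.2°C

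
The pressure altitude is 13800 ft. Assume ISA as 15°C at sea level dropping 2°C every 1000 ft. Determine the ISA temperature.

ISA temperature = 15 − 2 × (13800/1000) = 15 − 27.6 = -12.6°C.

-12.6°C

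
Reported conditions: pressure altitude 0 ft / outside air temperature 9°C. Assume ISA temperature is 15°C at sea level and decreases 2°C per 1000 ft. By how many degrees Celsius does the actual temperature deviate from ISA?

ISA-6°C

ISA temperature at 0 ft = 15 − 2 × (0/1000) = 15°C.
Deviation = OAT − ISA = 9 − 15 = -6°C.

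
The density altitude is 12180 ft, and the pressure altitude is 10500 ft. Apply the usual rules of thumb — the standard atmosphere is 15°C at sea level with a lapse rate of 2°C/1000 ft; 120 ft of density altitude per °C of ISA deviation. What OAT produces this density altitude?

Density altitude − pressure altitude = 12180 − 10500 = +1680 ft.
At 120 ft/°C that is an ISA deviation of 1680/120 = +14°C.
ISA temperature at 10500 ft = 15 − 2 × (10500/1000) = -6°C.
OAT = ISA + deviation = -6 + (+14) = 8°C.

8°C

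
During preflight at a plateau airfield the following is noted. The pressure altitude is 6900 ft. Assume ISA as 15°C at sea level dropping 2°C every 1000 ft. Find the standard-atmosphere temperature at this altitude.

1.2°C

ISA temperature = 15 − 2 × (6900/1000) = 15 − 13.8 = 1.2°C.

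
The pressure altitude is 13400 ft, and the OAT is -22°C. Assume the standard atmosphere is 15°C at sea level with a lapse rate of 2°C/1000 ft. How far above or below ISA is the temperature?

ISA-10.2°C

ISA temperature at 13400 ft = 15 − 2 × (13400/1000) = -11.8°C.
Deviation = OAT − ISA = -22 − (-11.8) = -10.2°C.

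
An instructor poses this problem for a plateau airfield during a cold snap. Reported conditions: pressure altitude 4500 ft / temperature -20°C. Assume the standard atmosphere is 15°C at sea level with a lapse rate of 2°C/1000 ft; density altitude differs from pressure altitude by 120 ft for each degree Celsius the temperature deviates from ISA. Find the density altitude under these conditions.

ISA temperature at 4500 ft = 15 − 2 × (4500/1000) = 6°C.
ISA deviation = -20 − 6 = -26°C.
Density altitude = 4500 + 120 × (-26) = 4500 + (-3120) = 1380 ft.

1380 ft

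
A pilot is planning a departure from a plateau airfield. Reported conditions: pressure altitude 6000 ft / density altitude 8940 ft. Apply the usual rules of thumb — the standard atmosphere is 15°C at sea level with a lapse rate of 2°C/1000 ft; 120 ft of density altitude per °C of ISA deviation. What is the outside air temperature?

27.5°C

Density altitude − pressure altitude = 8940 − 6000 = +2940 ft.
At 120 ft/°C that is an ISA deviation of 2940/120 = +24.5°C.
ISA temperature at 6000 ft = 15 − 2 × (6000/1000) = 3°C.
OAT = ISA + deviation = 3 + (+24.5) = 27.5°C.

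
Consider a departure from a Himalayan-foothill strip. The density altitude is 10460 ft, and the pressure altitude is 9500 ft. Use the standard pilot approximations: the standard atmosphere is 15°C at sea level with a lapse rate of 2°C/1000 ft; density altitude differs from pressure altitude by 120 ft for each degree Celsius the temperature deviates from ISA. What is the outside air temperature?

4°C

Density altitude − pressure altitude = 10460 − 9500 = +960 ft.
At 120 ft/°C that is an ISA deviation of 960/120 = +8°C.
ISA temperature at 9500 ft = 15 − 2 × (9500/1000) = -4°C.
OAT = ISA + deviation = -4 + (+8) = 4°C.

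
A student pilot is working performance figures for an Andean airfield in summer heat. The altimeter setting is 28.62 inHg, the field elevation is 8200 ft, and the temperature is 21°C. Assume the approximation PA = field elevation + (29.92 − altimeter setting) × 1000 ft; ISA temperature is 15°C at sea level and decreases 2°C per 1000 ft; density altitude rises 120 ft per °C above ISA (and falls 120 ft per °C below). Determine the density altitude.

12500 ft

Pressure altitude = 8200 + (29.92 − 28.62) × 1000 = 8200 + (+1300) = 9500 ft.
ISA temperature at 9500 ft = 15 − 2 × (9500/1000) = -4°C.
ISA deviation = 21 − (-4) = +25°C.
Density altitude = 9500 + 120 × (25) = 12500 ft.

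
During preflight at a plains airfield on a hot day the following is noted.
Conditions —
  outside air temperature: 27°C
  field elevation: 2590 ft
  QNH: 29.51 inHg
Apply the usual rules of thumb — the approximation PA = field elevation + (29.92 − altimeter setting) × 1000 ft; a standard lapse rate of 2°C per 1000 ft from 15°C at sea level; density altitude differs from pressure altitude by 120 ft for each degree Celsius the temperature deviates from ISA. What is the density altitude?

Pressure altitude = 2590 + (29.92 − 29.51) × 1000 = 2590 + (+410) = 3000 ft.
ISA temperature at 3000 ft = 15 − 2 × (3000/1000) = 9°C.
ISA deviation = 27 − 9 = +18°C.
Density altitude = 3000 + 120 × (18) = 5160 ft.

5160 ft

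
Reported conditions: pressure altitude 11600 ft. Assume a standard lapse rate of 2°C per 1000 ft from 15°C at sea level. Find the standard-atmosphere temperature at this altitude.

-8.2°C

ISA temperature = 15 − 2 × (11600/1000) = 15 − 23.2 = -8.2°C.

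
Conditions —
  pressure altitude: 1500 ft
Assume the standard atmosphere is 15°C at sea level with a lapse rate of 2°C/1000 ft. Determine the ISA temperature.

ISA temperature = 15 − 2 × (1500/1000) = 15 − 3 = 12°C.

12°C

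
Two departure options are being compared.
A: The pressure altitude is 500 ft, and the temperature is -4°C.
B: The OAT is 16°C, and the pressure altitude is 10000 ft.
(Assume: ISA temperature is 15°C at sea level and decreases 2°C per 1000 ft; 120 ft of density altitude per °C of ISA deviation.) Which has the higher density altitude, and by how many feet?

B by 14180 ft

A: ISA temp = 14°C, deviation -18°C, DA = 500 + 120 × (-18) = -1660 ft.
B: ISA temp = -5°C, deviation +21°C, DA = 10000 + 120 × 21 = 12520 ft.
B is higher by 12520 − (-1660) = 14180 ft.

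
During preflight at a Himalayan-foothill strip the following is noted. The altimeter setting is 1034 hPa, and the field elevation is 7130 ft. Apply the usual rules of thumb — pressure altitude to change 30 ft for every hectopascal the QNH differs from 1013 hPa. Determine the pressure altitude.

6500 ft

Pressure correction = (1013 − 1034) × 30 = -630 ft.
Pressure altitude = 7130 + (-630) = 6500 ft.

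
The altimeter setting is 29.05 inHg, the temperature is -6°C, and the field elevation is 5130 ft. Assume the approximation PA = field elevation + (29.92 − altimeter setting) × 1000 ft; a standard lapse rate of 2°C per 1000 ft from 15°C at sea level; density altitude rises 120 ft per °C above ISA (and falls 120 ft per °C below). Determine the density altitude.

4920 ft

Pressure altitude = 5130 + (29.92 − 29.05) × 1000 = 5130 + (+870) = 6000 ft.
ISA temperature at 6000 ft = 15 − 2 × (6000/1000) = 3°C.
ISA deviation = -6 − 3 = -9°C.
Density altitude = 6000 + 120 × (-9) = 4920 ft.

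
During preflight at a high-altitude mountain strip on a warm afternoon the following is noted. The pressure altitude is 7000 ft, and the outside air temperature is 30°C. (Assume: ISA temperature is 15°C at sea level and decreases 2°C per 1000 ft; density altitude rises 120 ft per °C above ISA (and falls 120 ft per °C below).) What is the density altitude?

10480 ft

ISA temperature at 7000 ft = 15 − 2 × (7000/1000) = 1°C.
ISA deviation = 30 − 1 = +29°C.
Density altitude = 7000 + 120 × (29) = 7000 + (+3480) = 10480 ft.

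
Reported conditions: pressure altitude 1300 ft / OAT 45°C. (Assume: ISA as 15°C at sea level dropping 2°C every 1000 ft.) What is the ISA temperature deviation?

ISA temperature at 1300 ft = 15 − 2 × (1300/1000) = 12.4°C.
Deviation = OAT − ISA = 45 − 12.4 = +32.6°C.

ISA+32.6°C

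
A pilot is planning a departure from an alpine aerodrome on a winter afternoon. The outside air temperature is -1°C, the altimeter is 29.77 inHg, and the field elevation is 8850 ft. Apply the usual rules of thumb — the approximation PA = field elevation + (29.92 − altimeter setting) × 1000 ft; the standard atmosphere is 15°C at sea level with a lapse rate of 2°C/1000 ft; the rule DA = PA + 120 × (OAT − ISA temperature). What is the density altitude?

Pressure altitude = 8850 + (29.92 − 29.77) × 1000 = 8850 + (+150) = 9000 ft.
ISA temperature at 9000 ft = 15 − 2 × (9000/1000) = -3°C.
ISA deviation = -1 − (-3) = +2°C.
Density altitude = 9000 + 120 × (2) = 9240 ft.

9240 ft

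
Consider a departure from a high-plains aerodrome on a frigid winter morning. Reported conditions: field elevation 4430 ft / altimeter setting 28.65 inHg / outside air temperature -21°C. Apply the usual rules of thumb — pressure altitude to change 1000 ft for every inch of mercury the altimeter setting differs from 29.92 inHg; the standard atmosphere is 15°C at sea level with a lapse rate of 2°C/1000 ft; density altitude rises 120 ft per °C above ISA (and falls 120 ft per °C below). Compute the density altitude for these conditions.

2748 ft

Pressure altitude = 4430 + (29.92 − 28.65) × 1000 = 4430 + (+1270) = 5700 ft.
ISA temperature at 5700 ft = 15 − 2 × (5700/1000) = 3.6°C.
ISA deviation = -21 − 3.6 = -24.6°C.
Density altitude = 5700 + 120 × (-24.6) = 2748 ft.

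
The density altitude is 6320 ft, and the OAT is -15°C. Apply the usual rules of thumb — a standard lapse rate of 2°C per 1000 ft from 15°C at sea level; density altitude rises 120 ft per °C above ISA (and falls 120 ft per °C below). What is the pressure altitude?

8000 ft

DA = PA + 120 × (OAT − (15 − 2·PA/1000)) = PA + 120·OAT − 1800 + 0.24·PA = 1.24·PA + 120·OAT − 1800.
So 1.24·PA = 6320 − 120 × (-15) + 1800 = 9920.
PA = 9920 / 1.24 = 8000 ft.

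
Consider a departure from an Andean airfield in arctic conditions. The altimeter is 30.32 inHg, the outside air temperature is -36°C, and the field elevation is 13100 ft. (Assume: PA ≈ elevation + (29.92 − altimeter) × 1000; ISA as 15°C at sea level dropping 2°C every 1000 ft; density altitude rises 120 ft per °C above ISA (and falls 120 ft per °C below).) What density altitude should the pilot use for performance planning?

9628 ft

Pressure altitude = 13100 + (29.92 − 30.32) × 1000 = 13100 + (-400) = 12700 ft.
ISA temperature at 12700 ft = 15 − 2 × (12700/1000) = -10.4°C.
ISA deviation = -36 − (-10.4) = -25.6°C.
Density altitude = 12700 + 120 × (-25.6) = 9628 ft.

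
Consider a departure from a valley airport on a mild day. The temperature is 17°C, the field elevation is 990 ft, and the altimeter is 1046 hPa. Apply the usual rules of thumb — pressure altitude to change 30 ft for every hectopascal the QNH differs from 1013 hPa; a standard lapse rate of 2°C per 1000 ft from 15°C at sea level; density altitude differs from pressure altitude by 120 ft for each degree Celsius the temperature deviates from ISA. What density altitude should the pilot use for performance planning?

Pressure altitude = 990 + (1013 − 1046) × 30 = 990 + (-990) = 0 ft.
ISA temperature at 0 ft = 15 − 2 × (0/1000) = 15°C.
ISA deviation = 17 − 15 = +2°C.
Density altitude = 0 + 120 × (2) = 240 ft.

240 ft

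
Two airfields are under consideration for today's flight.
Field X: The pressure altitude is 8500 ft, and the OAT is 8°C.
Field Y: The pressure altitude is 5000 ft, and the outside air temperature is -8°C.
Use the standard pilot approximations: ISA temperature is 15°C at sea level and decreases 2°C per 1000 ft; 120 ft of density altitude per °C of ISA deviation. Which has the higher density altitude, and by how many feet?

Field X: ISA temp = -2°C, deviation +10°C, DA = 8500 + 120 × 10 = 9700 ft.
Field Y: ISA temp = 5°C, deviation -13°C, DA = 5000 + 120 × (-13) = 3440 ft.
Field X is higher by 9700 − 3440 = 6260 ft.

Field X by 6260 ft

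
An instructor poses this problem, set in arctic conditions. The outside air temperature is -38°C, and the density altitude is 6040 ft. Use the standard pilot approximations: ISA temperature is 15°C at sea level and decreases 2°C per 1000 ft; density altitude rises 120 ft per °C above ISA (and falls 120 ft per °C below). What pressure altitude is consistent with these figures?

10000 ft

DA = PA + 120 × (OAT − (15 − 2·PA/1000)) = PA + 120·OAT − 1800 + 0.24·PA = 1.24·PA + 120·OAT − 1800.
So 1.24·PA = 6040 − 120 × (-38) + 1800 = 12400.
PA = 12400 / 1.24 = 10000 ft.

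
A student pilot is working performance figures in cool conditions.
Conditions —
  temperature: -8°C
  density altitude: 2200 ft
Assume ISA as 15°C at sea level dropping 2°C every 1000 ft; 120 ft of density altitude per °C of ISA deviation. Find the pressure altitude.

DA = PA + 120 × (OAT − (15 − 2·PA/1000)) = PA + 120·OAT − 1800 + 0.24·PA = 1.24·PA + 120·OAT − 1800.
So 1.24·PA = 2200 − 120 × (-8) + 1800 = 4960.
PA = 4960 / 1.24 = 4000 ft.

4000 ft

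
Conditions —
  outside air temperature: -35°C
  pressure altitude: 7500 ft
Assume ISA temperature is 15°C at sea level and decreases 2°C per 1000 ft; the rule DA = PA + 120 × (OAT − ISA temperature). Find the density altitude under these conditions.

ISA temperature at 7500 ft = 15 − 2 × (7500/1000) = 0°C.
ISA deviation = -35 − 0 = -35°C.
Density altitude = 7500 + 120 × (-35) = 7500 + (-4200) = 3300 ft.

3300 ft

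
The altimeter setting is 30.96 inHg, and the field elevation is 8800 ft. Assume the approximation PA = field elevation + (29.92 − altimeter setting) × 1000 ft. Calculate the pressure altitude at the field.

7760 ft

Pressure correction = (29.92 − 30.96) × 1000 = -1040 ft.
Pressure altitude = 8800 + (-1040) = 7760 ft.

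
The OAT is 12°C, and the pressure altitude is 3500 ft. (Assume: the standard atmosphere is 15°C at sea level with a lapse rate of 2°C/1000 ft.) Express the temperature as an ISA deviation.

ISA+4°C

ISA temperature at 3500 ft = 15 − 2 × (3500/1000) = 8°C.
Deviation = OAT − ISA = 12 − 8 = +4°C.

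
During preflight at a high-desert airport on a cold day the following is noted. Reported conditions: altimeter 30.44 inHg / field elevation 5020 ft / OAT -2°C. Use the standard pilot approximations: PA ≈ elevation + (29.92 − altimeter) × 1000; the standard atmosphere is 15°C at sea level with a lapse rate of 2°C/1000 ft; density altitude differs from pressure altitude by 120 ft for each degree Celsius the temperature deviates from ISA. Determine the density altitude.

Pressure altitude = 5020 + (29.92 − 30.44) × 1000 = 5020 + (-520) = 4500 ft.
ISA temperature at 4500 ft = 15 − 2 × (4500/1000) = 6°C.
ISA deviation = -2 − 6 = -8°C.
Density altitude = 4500 + 120 × (-8) = 3540 ft.

3540 ft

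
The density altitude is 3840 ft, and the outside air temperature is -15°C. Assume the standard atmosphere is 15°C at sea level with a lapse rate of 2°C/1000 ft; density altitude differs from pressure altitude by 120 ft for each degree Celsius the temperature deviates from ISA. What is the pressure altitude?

6000 ft

DA = PA + 120 × (OAT − (15 − 2·PA/1000)) = PA + 120·OAT − 1800 + 0.24·PA = 1.24·PA + 120·OAT − 1800.
So 1.24·PA = 3840 − 120 × (-15) + 1800 = 7440.
PA = 7440 / 1.24 = 6000 ft.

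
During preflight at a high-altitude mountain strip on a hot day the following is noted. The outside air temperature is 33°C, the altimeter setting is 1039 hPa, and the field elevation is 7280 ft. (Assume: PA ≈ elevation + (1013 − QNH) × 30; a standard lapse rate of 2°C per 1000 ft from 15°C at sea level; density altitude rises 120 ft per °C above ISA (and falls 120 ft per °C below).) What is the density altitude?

10220 ft

Pressure altitude = 7280 + (1013 − 1039) × 30 = 7280 + (-780) = 6500 ft.
ISA temperature at 6500 ft = 15 − 2 × (6500/1000) = 2°C.
ISA deviation = 33 − 2 = +31°C.
Density altitude = 6500 + 120 × (31) = 10220 ft.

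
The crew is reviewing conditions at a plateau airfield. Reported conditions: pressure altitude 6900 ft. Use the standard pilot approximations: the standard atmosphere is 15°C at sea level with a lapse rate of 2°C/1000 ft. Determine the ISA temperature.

ISA temperature = 15 − 2 × (6900/1000) = 15 − 13.8 = 1.2°C.

1.2°C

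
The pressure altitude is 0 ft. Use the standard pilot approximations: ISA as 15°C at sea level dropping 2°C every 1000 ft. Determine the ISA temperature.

15°C

ISA temperature = 15 − 2 × (0/1000) = 15 − 0 = 15°C.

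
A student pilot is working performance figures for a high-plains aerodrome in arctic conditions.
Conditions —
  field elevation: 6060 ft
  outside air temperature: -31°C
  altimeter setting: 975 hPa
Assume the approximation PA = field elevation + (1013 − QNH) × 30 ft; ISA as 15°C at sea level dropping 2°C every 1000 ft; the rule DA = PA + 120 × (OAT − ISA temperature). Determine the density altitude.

3408 ft

Pressure altitude = 6060 + (1013 − 975) × 30 = 6060 + (+1140) = 7200 ft.
ISA temperature at 7200 ft = 15 − 2 × (7200/1000) = 0.6°C.
ISA deviation = -31 − 0.6 = -31.6°C.
Density altitude = 7200 + 120 × (-31.6) = 3408 ft.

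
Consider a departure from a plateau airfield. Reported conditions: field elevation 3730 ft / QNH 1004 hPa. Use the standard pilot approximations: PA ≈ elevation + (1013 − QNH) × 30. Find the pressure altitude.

4000 ft

Pressure correction = (1013 − 1004) × 30 = +270 ft.
Pressure altitude = 3730 + (+270) = 4000 ft.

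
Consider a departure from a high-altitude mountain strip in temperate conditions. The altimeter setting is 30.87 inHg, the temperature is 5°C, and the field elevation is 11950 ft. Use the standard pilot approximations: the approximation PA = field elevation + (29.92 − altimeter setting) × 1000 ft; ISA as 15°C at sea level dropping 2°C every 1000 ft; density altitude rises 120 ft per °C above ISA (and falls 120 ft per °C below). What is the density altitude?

Pressure altitude = 11950 + (29.92 − 30.87) × 1000 = 11950 + (-950) = 11000 ft.
ISA temperature at 11000 ft = 15 − 2 × (11000/1000) = -7°C.
ISA deviation = 5 − (-7) = +12°C.
Density altitude = 11000 + 120 × (12) = 12440 ft.

12440 ft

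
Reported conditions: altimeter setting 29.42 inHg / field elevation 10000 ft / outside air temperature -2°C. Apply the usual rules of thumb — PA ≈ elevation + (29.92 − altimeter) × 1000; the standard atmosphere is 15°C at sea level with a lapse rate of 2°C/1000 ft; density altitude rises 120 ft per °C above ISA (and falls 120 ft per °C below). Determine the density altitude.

10980 ft

Pressure altitude = 10000 + (29.92 − 29.42) × 1000 = 10000 + (+500) = 10500 ft.
ISA temperature at 10500 ft = 15 − 2 × (10500/1000) = -6°C.
ISA deviation = -2 − (-6) = +4°C.
Density altitude = 10500 + 120 × (4) = 10980 ft.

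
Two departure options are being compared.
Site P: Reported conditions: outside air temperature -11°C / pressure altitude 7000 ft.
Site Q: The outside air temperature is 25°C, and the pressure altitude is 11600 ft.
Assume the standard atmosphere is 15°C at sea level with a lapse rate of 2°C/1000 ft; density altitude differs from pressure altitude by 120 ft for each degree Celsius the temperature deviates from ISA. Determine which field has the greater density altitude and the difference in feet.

Site Q by 10024 ft

Site P: ISA temp = 1°C, deviation -12°C, DA = 7000 + 120 × (-12) = 5560 ft.
Site Q: ISA temp = -8.2°C, deviation +33.2°C, DA = 11600 + 120 × 33.2 = 15584 ft.
Site Q is higher by 15584 − 5560 = 10024 ft.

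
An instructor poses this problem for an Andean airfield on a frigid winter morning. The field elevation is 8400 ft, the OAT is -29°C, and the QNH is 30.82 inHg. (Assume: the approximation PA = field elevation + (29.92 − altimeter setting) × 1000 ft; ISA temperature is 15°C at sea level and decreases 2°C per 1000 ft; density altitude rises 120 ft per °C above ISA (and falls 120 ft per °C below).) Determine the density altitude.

Pressure altitude = 8400 + (29.92 − 30.82) × 1000 = 8400 + (-900) = 7500 ft.
ISA temperature at 7500 ft = 15 − 2 × (7500/1000) = 0°C.
ISA deviation = -29 − 0 = -29°C.
Density altitude = 7500 + 120 × (-29) = 4020 ft.

4020 ft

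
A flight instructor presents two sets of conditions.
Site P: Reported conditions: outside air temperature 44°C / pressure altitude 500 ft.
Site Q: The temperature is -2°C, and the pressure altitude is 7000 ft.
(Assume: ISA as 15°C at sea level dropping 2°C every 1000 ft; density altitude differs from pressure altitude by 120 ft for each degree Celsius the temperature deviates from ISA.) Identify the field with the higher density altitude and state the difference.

Site P: ISA temp = 14°C, deviation +30°C, DA = 500 + 120 × 30 = 4100 ft.
Site Q: ISA temp = 1°C, deviation -3°C, DA = 7000 + 120 × (-3) = 6640 ft.
Site Q is higher by 6640 − 4100 = 2540 ft.

Site Q by 2540 ft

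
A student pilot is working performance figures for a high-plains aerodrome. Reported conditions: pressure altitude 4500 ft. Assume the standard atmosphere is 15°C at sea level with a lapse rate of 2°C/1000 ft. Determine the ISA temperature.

ISA temperature = 15 − 2 × (4500/1000) = 15 − 9 = 6°C.

6°C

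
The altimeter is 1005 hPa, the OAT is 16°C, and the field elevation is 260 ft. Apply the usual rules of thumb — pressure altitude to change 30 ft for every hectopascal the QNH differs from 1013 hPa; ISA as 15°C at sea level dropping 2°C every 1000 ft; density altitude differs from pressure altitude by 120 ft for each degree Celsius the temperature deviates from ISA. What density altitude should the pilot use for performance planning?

740 ft

Pressure altitude = 260 + (1013 − 1005) × 30 = 260 + (+240) = 500 ft.
ISA temperature at 500 ft = 15 − 2 × (500/1000) = 14°C.
ISA deviation = 16 − 14 = +2°C.
Density altitude = 500 + 120 × (2) = 740 ft.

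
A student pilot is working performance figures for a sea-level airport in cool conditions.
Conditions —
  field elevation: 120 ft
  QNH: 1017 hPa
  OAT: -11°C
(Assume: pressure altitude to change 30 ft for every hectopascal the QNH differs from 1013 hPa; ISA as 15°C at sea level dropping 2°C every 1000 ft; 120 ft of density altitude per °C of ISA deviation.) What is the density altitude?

-3120 ft

Pressure altitude = 120 + (1013 − 1017) × 30 = 120 + (-120) = 0 ft.
ISA temperature at 0 ft = 15 − 2 × (0/1000) = 15°C.
ISA deviation = -11 − 15 = -26°C.
Density altitude = 0 + 120 × (-26) = -3120 ft.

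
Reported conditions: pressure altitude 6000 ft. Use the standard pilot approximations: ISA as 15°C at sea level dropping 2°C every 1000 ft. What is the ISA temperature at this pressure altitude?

3°C

ISA temperature = 15 − 2 × (6000/1000) = 15 − 12 = 3°C.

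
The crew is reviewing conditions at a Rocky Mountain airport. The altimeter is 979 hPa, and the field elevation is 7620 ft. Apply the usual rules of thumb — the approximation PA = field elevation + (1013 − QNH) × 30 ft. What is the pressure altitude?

8640 ft

Pressure correction = (1013 − 979) × 30 = +1020 ft.
Pressure altitude = 7620 + (+1020) = 8640 ft.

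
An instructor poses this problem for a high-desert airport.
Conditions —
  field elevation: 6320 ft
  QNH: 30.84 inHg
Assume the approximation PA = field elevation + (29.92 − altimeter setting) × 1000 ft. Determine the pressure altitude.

5400 ft

Pressure correction = (29.92 − 30.84) × 1000 = -920 ft.
Pressure altitude = 6320 + (-920) = 5400 ft.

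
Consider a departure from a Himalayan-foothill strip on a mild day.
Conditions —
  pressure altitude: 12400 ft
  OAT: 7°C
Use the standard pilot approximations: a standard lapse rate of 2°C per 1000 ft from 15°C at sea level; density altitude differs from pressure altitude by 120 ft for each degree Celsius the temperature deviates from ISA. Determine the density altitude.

14416 ft

ISA temperature at 12400 ft = 15 − 2 × (12400/1000) = -9.8°C.
ISA deviation = 7 − (-9.8) = +16.8°C.
Density altitude = 12400 + 120 × (16.8) = 12400 + (+2016) = 14416 ft.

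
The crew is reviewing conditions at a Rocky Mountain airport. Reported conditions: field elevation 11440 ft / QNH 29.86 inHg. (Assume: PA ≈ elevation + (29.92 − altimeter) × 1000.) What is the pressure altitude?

11500 ft

Pressure correction = (29.92 − 29.86) × 1000 = +60 ft.
Pressure altitude = 11440 + (+60) = 11500 ft.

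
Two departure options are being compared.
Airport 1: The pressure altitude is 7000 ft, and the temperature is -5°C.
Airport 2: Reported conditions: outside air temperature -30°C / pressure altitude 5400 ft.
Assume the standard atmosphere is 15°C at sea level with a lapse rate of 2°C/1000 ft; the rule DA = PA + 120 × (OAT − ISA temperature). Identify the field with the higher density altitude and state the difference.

Airport 1 by 4984 ft

Airport 1: ISA temp = 1°C, deviation -6°C, DA = 7000 + 120 × (-6) = 6280 ft.
Airport 2: ISA temp = 4.2°C, deviation -34.2°C, DA = 5400 + 120 × (-34.2) = 1296 ft.
Airport 1 is higher by 6280 − 1296 = 4984 ft.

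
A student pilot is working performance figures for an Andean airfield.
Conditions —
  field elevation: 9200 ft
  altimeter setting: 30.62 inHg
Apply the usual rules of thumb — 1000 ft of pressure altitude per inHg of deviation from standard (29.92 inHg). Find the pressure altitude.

8500 ft

Pressure correction = (29.92 − 30.62) × 1000 = -700 ft.
Pressure altitude = 9200 + (-700) = 8500 ft.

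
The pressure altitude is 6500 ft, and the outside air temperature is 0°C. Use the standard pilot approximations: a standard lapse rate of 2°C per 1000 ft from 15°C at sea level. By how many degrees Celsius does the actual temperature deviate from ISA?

ISA temperature at 6500 ft = 15 − 2 × (6500/1000) = 2°C.
Deviation = OAT − ISA = 0 − 2 = -2°C.

ISA-2°C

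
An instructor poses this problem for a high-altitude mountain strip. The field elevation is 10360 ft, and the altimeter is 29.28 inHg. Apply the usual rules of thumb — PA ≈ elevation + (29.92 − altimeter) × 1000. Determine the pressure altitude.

11000 ft

Pressure correction = (29.92 − 29.28) × 1000 = +640 ft.
Pressure altitude = 10360 + (+640) = 11000 ft.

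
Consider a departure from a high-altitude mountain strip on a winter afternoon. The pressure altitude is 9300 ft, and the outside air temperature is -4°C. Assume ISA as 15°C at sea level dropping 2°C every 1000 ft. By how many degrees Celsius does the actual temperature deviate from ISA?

ISA temperature at 9300 ft = 15 − 2 × (9300/1000) = -3.6°C.
Deviation = OAT − ISA = -4 − (-3.6) = -0.4°C.

ISA-0.4°C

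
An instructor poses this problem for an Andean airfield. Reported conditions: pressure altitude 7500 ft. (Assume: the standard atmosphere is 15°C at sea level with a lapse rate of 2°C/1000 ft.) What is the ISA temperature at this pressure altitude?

0°C

ISA temperature = 15 − 2 × (7500/1000) = 15 − 15 = 0°C.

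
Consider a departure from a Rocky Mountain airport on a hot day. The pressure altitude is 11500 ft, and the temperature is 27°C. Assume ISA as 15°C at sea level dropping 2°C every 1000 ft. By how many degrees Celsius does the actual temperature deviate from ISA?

ISA+35°C

ISA temperature at 11500 ft = 15 − 2 × (11500/1000) = -8°C.
Deviation = OAT − ISA = 27 − (-8) = +35°C.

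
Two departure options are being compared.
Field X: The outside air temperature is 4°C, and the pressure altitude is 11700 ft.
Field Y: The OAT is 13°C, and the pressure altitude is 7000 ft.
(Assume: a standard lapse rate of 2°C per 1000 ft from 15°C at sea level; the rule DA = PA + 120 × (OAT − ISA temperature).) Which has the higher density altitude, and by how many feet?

Field X by 4748 ft

Field X: ISA temp = -8.4°C, deviation +12.4°C, DA = 11700 + 120 × 12.4 = 13188 ft.
Field Y: ISA temp = 1°C, deviation +12°C, DA = 7000 + 120 × 12 = 8440 ft.
Field X is higher by 13188 − 8440 = 4748 ft.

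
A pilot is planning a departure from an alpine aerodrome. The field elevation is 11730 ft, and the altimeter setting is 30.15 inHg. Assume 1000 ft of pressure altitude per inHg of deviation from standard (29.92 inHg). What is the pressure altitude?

Pressure correction = (29.92 − 30.15) × 1000 = -230 ft.
Pressure altitude = 11730 + (-230) = 11500 ft.

11500 ft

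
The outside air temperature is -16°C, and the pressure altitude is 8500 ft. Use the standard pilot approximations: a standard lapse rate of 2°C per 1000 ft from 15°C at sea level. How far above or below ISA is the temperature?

ISA-14°C

ISA temperature at 8500 ft = 15 − 2 × (8500/1000) = -2°C.
Deviation = OAT − ISA = -16 − (-2) = -14°C.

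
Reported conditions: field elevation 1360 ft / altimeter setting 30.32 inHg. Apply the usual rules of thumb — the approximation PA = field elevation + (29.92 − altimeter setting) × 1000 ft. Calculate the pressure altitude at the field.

Pressure correction = (29.92 − 30.32) × 1000 = -400 ft.
Pressure altitude = 1360 + (-400) = 960 ft.

960 ft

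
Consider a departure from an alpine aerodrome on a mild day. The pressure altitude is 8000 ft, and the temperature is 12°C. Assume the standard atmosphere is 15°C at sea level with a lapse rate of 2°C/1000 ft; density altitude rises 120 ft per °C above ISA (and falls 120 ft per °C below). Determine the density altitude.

9560 ft

ISA temperature at 8000 ft = 15 − 2 × (8000/1000) = -1°C.
ISA deviation = 12 − (-1) = +13°C.
Density altitude = 8000 + 120 × (13) = 8000 + (+1560) = 9560 ft.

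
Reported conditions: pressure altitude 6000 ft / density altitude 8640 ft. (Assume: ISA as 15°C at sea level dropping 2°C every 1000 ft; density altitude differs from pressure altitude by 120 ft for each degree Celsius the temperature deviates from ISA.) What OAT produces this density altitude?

25°C

Density altitude − pressure altitude = 8640 − 6000 = +2640 ft.
At 120 ft/°C that is an ISA deviation of 2640/120 = +22°C.
ISA temperature at 6000 ft = 15 − 2 × (6000/1000) = 3°C.
OAT = ISA + deviation = 3 + (+22) = 25°C.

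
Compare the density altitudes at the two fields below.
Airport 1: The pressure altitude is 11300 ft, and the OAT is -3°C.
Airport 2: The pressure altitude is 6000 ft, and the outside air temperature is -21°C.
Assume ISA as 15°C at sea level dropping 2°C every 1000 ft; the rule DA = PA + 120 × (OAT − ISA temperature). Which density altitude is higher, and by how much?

Airport 1 by 8732 ft

Airport 1: ISA temp = -7.6°C, deviation +4.6°C, DA = 11300 + 120 × 4.6 = 11852 ft.
Airport 2: ISA temp = 3°C, deviation -24°C, DA = 6000 + 120 × (-24) = 3120 ft.
Airport 1 is higher by 11852 − 3120 = 8732 ft.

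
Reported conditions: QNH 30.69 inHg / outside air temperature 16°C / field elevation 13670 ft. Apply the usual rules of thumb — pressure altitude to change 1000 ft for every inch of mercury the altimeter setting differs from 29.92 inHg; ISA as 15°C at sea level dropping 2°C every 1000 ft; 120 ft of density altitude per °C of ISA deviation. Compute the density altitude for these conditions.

Pressure altitude = 13670 + (29.92 − 30.69) × 1000 = 13670 + (-770) = 12900 ft.
ISA temperature at 12900 ft = 15 − 2 × (12900/1000) = -10.8°C.
ISA deviation = 16 − (-10.8) = +26.8°C.
Density altitude = 12900 + 120 × (26.8) = 16116 ft.

16116 ft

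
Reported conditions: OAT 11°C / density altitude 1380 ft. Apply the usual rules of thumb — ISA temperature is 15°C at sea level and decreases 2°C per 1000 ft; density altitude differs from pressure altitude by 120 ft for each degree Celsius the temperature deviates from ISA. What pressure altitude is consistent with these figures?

DA = PA + 120 × (OAT − (15 − 2·PA/1000)) = PA + 120·OAT − 1800 + 0.24·PA = 1.24·PA + 120·OAT − 1800.
So 1.24·PA = 1380 − 120 × 11 + 1800 = 1860.
PA = 1860 / 1.24 = 1500 ft.

1500 ft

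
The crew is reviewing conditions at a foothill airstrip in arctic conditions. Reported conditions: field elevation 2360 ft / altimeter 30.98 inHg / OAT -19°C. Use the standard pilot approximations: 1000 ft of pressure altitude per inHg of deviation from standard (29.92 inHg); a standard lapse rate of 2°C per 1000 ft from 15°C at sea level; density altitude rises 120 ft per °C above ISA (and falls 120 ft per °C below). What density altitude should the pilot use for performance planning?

-2468 ft

Pressure altitude = 2360 + (29.92 − 30.98) × 1000 = 2360 + (-1060) = 1300 ft.
ISA temperature at 1300 ft = 15 − 2 × (1300/1000) = 12.4°C.
ISA deviation = -19 − 12.4 = -31.4°C.
Density altitude = 1300 + 120 × (-31.4) = -2468 ft.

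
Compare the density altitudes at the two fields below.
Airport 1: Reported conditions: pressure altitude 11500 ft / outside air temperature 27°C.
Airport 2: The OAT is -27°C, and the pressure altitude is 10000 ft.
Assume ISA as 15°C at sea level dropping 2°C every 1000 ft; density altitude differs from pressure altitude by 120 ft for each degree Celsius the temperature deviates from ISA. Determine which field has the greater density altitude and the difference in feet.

Airport 1 by 8340 ft

Airport 1: ISA temp = -8°C, deviation +35°C, DA = 11500 + 120 × 35 = 15700 ft.
Airport 2: ISA temp = -5°C, deviation -22°C, DA = 10000 + 120 × (-22) = 7360 ft.
Airport 1 is higher by 15700 − 7360 = 8340 ft.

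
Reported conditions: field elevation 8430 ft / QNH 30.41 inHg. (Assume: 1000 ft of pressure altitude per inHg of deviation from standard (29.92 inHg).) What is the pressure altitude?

7940 ft

Pressure correction = (29.92 − 30.41) × 1000 = -490 ft.
Pressure altitude = 8430 + (-490) = 7940 ft.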